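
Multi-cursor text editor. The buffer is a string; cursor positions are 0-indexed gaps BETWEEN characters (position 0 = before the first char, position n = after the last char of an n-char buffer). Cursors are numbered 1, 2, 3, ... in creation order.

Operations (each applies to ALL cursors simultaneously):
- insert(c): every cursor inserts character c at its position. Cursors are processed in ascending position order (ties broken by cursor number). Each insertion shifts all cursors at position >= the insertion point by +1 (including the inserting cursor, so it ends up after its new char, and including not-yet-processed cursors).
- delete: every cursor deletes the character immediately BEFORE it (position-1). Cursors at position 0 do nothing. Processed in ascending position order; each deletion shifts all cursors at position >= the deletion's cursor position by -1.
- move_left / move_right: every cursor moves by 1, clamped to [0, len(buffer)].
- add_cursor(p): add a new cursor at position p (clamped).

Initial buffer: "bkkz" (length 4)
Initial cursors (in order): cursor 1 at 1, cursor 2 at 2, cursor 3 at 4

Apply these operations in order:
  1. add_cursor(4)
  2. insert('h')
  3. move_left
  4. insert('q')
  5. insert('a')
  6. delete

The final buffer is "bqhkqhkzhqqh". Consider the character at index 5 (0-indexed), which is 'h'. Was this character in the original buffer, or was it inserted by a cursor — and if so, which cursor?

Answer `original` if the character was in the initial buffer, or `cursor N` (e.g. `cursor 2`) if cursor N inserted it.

Answer: cursor 2

Derivation:
After op 1 (add_cursor(4)): buffer="bkkz" (len 4), cursors c1@1 c2@2 c3@4 c4@4, authorship ....
After op 2 (insert('h')): buffer="bhkhkzhh" (len 8), cursors c1@2 c2@4 c3@8 c4@8, authorship .1.2..34
After op 3 (move_left): buffer="bhkhkzhh" (len 8), cursors c1@1 c2@3 c3@7 c4@7, authorship .1.2..34
After op 4 (insert('q')): buffer="bqhkqhkzhqqh" (len 12), cursors c1@2 c2@5 c3@11 c4@11, authorship .11.22..3344
After op 5 (insert('a')): buffer="bqahkqahkzhqqaah" (len 16), cursors c1@3 c2@7 c3@15 c4@15, authorship .111.222..334344
After op 6 (delete): buffer="bqhkqhkzhqqh" (len 12), cursors c1@2 c2@5 c3@11 c4@11, authorship .11.22..3344
Authorship (.=original, N=cursor N): . 1 1 . 2 2 . . 3 3 4 4
Index 5: author = 2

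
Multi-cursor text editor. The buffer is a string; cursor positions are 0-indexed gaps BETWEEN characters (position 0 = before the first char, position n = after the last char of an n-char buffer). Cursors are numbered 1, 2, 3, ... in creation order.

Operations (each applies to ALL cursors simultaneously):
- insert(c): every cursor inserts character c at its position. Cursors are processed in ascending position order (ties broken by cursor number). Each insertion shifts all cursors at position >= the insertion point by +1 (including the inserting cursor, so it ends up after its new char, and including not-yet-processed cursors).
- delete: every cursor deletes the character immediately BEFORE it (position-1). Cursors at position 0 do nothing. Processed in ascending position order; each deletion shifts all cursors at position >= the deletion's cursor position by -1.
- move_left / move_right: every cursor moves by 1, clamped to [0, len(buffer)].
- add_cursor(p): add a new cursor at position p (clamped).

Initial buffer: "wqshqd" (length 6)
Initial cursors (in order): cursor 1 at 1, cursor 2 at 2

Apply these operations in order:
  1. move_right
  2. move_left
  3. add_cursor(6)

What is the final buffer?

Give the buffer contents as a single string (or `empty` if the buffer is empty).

After op 1 (move_right): buffer="wqshqd" (len 6), cursors c1@2 c2@3, authorship ......
After op 2 (move_left): buffer="wqshqd" (len 6), cursors c1@1 c2@2, authorship ......
After op 3 (add_cursor(6)): buffer="wqshqd" (len 6), cursors c1@1 c2@2 c3@6, authorship ......

Answer: wqshqd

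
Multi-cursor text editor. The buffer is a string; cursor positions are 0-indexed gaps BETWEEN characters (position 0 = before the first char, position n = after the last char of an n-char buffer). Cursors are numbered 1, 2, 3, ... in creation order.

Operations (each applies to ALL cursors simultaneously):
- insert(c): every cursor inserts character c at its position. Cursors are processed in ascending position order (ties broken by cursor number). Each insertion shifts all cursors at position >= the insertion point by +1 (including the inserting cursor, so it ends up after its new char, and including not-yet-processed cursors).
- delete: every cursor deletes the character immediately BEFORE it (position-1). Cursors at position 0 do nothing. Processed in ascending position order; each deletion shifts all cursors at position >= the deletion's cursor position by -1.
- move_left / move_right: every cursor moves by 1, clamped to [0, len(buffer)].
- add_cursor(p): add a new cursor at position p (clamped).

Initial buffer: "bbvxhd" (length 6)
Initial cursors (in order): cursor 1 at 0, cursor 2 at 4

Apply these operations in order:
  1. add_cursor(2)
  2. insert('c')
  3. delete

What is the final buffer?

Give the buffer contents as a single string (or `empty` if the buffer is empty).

Answer: bbvxhd

Derivation:
After op 1 (add_cursor(2)): buffer="bbvxhd" (len 6), cursors c1@0 c3@2 c2@4, authorship ......
After op 2 (insert('c')): buffer="cbbcvxchd" (len 9), cursors c1@1 c3@4 c2@7, authorship 1..3..2..
After op 3 (delete): buffer="bbvxhd" (len 6), cursors c1@0 c3@2 c2@4, authorship ......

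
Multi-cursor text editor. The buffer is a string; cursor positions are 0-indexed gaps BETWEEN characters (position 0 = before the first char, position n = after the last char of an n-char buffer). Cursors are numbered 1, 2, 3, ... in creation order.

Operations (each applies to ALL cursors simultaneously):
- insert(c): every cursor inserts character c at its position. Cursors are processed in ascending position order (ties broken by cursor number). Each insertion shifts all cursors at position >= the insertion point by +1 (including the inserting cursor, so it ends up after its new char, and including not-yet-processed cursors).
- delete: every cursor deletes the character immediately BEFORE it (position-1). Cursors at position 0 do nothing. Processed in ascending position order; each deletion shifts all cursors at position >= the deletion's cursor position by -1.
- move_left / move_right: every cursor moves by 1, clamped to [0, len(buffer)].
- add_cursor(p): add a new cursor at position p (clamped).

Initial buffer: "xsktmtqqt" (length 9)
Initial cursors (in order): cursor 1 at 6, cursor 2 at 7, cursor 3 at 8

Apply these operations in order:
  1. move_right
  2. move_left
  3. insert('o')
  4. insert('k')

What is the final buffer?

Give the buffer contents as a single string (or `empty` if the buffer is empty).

After op 1 (move_right): buffer="xsktmtqqt" (len 9), cursors c1@7 c2@8 c3@9, authorship .........
After op 2 (move_left): buffer="xsktmtqqt" (len 9), cursors c1@6 c2@7 c3@8, authorship .........
After op 3 (insert('o')): buffer="xsktmtoqoqot" (len 12), cursors c1@7 c2@9 c3@11, authorship ......1.2.3.
After op 4 (insert('k')): buffer="xsktmtokqokqokt" (len 15), cursors c1@8 c2@11 c3@14, authorship ......11.22.33.

Answer: xsktmtokqokqokt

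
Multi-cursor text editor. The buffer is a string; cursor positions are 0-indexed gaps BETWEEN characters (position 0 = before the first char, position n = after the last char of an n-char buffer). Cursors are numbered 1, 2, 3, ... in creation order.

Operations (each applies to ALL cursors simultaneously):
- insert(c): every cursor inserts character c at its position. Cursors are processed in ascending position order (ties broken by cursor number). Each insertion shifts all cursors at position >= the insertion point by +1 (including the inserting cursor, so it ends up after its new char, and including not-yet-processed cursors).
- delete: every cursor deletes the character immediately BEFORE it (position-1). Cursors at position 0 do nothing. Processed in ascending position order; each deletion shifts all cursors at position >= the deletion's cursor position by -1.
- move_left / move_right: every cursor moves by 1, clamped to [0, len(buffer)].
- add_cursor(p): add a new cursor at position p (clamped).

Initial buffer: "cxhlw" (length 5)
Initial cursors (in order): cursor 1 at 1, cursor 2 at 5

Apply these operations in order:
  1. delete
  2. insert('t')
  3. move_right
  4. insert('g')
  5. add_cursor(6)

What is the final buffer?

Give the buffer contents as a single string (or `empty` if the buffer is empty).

After op 1 (delete): buffer="xhl" (len 3), cursors c1@0 c2@3, authorship ...
After op 2 (insert('t')): buffer="txhlt" (len 5), cursors c1@1 c2@5, authorship 1...2
After op 3 (move_right): buffer="txhlt" (len 5), cursors c1@2 c2@5, authorship 1...2
After op 4 (insert('g')): buffer="txghltg" (len 7), cursors c1@3 c2@7, authorship 1.1..22
After op 5 (add_cursor(6)): buffer="txghltg" (len 7), cursors c1@3 c3@6 c2@7, authorship 1.1..22

Answer: txghltg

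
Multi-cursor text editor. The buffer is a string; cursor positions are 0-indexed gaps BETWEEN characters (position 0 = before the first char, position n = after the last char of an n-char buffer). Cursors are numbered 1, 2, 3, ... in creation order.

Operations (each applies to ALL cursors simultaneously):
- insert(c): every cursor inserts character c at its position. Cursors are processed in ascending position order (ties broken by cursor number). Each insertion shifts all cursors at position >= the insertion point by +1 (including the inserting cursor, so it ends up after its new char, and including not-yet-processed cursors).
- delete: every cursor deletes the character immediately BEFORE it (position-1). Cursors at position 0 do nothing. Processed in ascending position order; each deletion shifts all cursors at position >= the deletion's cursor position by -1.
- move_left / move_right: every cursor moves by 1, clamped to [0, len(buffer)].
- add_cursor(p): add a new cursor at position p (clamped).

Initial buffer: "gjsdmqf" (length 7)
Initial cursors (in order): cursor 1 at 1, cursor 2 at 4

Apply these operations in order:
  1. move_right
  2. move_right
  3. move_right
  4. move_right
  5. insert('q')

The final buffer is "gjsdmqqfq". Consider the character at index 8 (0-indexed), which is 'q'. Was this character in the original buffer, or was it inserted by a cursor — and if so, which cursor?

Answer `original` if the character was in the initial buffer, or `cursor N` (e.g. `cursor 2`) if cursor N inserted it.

After op 1 (move_right): buffer="gjsdmqf" (len 7), cursors c1@2 c2@5, authorship .......
After op 2 (move_right): buffer="gjsdmqf" (len 7), cursors c1@3 c2@6, authorship .......
After op 3 (move_right): buffer="gjsdmqf" (len 7), cursors c1@4 c2@7, authorship .......
After op 4 (move_right): buffer="gjsdmqf" (len 7), cursors c1@5 c2@7, authorship .......
After op 5 (insert('q')): buffer="gjsdmqqfq" (len 9), cursors c1@6 c2@9, authorship .....1..2
Authorship (.=original, N=cursor N): . . . . . 1 . . 2
Index 8: author = 2

Answer: cursor 2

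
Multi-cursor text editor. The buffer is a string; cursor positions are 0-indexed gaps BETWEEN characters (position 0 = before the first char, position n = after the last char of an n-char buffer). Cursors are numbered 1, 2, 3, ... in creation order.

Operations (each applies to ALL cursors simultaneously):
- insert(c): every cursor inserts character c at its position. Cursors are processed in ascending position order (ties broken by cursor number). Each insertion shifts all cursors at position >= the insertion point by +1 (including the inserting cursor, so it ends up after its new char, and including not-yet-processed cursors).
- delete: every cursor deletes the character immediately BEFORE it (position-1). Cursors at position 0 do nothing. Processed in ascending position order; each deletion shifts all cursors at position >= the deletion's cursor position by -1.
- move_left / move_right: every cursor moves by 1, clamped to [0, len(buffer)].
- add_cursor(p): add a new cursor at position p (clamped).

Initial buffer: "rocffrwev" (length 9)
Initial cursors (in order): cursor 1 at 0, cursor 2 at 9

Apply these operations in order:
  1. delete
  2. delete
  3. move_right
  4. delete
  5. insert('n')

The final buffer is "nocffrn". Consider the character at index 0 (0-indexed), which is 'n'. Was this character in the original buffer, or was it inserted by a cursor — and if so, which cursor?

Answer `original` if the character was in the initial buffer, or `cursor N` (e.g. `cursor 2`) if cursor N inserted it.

Answer: cursor 1

Derivation:
After op 1 (delete): buffer="rocffrwe" (len 8), cursors c1@0 c2@8, authorship ........
After op 2 (delete): buffer="rocffrw" (len 7), cursors c1@0 c2@7, authorship .......
After op 3 (move_right): buffer="rocffrw" (len 7), cursors c1@1 c2@7, authorship .......
After op 4 (delete): buffer="ocffr" (len 5), cursors c1@0 c2@5, authorship .....
After op 5 (insert('n')): buffer="nocffrn" (len 7), cursors c1@1 c2@7, authorship 1.....2
Authorship (.=original, N=cursor N): 1 . . . . . 2
Index 0: author = 1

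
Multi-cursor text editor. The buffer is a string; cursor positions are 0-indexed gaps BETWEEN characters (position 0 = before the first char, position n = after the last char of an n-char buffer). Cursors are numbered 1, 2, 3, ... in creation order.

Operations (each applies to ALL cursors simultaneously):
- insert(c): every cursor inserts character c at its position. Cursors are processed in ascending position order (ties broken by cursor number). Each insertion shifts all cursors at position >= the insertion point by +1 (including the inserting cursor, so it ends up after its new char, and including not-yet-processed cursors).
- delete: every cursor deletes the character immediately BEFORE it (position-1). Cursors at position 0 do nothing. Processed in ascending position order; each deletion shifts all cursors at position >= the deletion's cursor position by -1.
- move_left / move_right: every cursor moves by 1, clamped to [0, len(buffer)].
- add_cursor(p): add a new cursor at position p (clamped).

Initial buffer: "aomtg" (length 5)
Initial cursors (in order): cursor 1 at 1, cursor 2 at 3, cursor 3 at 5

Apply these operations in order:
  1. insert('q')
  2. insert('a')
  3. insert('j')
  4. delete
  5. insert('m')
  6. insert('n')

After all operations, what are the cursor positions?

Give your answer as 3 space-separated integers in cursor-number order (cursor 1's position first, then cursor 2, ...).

Answer: 5 11 17

Derivation:
After op 1 (insert('q')): buffer="aqomqtgq" (len 8), cursors c1@2 c2@5 c3@8, authorship .1..2..3
After op 2 (insert('a')): buffer="aqaomqatgqa" (len 11), cursors c1@3 c2@7 c3@11, authorship .11..22..33
After op 3 (insert('j')): buffer="aqajomqajtgqaj" (len 14), cursors c1@4 c2@9 c3@14, authorship .111..222..333
After op 4 (delete): buffer="aqaomqatgqa" (len 11), cursors c1@3 c2@7 c3@11, authorship .11..22..33
After op 5 (insert('m')): buffer="aqamomqamtgqam" (len 14), cursors c1@4 c2@9 c3@14, authorship .111..222..333
After op 6 (insert('n')): buffer="aqamnomqamntgqamn" (len 17), cursors c1@5 c2@11 c3@17, authorship .1111..2222..3333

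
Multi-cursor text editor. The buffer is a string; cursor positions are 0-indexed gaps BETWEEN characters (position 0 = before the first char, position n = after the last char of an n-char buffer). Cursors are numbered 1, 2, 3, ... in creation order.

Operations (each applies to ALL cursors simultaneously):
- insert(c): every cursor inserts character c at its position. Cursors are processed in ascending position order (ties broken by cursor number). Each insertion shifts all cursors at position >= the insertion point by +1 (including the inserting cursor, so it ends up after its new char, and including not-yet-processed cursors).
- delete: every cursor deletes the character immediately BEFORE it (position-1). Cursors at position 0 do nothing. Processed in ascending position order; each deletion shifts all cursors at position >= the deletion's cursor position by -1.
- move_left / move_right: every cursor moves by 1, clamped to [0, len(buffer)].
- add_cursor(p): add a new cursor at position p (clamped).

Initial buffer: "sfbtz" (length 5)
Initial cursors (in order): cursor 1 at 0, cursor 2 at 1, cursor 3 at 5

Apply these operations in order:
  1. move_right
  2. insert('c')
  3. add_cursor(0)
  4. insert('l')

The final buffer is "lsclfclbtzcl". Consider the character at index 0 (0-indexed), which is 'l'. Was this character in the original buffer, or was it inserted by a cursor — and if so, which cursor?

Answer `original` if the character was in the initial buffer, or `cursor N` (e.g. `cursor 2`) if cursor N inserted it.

After op 1 (move_right): buffer="sfbtz" (len 5), cursors c1@1 c2@2 c3@5, authorship .....
After op 2 (insert('c')): buffer="scfcbtzc" (len 8), cursors c1@2 c2@4 c3@8, authorship .1.2...3
After op 3 (add_cursor(0)): buffer="scfcbtzc" (len 8), cursors c4@0 c1@2 c2@4 c3@8, authorship .1.2...3
After op 4 (insert('l')): buffer="lsclfclbtzcl" (len 12), cursors c4@1 c1@4 c2@7 c3@12, authorship 4.11.22...33
Authorship (.=original, N=cursor N): 4 . 1 1 . 2 2 . . . 3 3
Index 0: author = 4

Answer: cursor 4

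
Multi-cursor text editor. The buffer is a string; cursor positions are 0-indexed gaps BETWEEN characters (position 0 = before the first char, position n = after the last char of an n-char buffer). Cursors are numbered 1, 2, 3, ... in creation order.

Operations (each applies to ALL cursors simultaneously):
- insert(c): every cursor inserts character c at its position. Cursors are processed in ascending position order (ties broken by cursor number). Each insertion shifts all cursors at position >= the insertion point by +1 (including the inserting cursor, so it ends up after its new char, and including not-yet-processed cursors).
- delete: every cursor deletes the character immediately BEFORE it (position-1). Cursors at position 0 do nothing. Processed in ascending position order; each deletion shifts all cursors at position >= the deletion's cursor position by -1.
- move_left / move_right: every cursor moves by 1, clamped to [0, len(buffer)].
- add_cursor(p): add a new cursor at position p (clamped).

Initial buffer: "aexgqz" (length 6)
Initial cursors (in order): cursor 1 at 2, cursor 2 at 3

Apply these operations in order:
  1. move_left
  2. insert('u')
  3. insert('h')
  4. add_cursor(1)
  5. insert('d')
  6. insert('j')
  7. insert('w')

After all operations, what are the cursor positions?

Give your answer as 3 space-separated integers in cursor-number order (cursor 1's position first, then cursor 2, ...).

Answer: 9 15 4

Derivation:
After op 1 (move_left): buffer="aexgqz" (len 6), cursors c1@1 c2@2, authorship ......
After op 2 (insert('u')): buffer="aueuxgqz" (len 8), cursors c1@2 c2@4, authorship .1.2....
After op 3 (insert('h')): buffer="auheuhxgqz" (len 10), cursors c1@3 c2@6, authorship .11.22....
After op 4 (add_cursor(1)): buffer="auheuhxgqz" (len 10), cursors c3@1 c1@3 c2@6, authorship .11.22....
After op 5 (insert('d')): buffer="aduhdeuhdxgqz" (len 13), cursors c3@2 c1@5 c2@9, authorship .3111.222....
After op 6 (insert('j')): buffer="adjuhdjeuhdjxgqz" (len 16), cursors c3@3 c1@7 c2@12, authorship .331111.2222....
After op 7 (insert('w')): buffer="adjwuhdjweuhdjwxgqz" (len 19), cursors c3@4 c1@9 c2@15, authorship .33311111.22222....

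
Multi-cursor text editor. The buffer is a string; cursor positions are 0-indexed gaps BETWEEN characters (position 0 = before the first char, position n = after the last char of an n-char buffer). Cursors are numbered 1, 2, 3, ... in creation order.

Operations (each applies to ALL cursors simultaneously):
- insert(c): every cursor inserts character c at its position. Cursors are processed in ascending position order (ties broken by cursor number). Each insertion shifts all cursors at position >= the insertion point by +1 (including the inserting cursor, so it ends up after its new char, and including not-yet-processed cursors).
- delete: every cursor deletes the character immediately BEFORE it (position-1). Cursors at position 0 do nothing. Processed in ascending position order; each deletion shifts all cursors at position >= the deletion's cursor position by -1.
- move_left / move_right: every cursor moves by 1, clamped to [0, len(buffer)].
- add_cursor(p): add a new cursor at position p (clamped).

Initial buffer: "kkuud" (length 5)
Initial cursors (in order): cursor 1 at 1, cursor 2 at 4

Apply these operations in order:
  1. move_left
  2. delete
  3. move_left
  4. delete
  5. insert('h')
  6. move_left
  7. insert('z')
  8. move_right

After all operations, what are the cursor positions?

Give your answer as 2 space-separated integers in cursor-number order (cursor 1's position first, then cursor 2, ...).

After op 1 (move_left): buffer="kkuud" (len 5), cursors c1@0 c2@3, authorship .....
After op 2 (delete): buffer="kkud" (len 4), cursors c1@0 c2@2, authorship ....
After op 3 (move_left): buffer="kkud" (len 4), cursors c1@0 c2@1, authorship ....
After op 4 (delete): buffer="kud" (len 3), cursors c1@0 c2@0, authorship ...
After op 5 (insert('h')): buffer="hhkud" (len 5), cursors c1@2 c2@2, authorship 12...
After op 6 (move_left): buffer="hhkud" (len 5), cursors c1@1 c2@1, authorship 12...
After op 7 (insert('z')): buffer="hzzhkud" (len 7), cursors c1@3 c2@3, authorship 1122...
After op 8 (move_right): buffer="hzzhkud" (len 7), cursors c1@4 c2@4, authorship 1122...

Answer: 4 4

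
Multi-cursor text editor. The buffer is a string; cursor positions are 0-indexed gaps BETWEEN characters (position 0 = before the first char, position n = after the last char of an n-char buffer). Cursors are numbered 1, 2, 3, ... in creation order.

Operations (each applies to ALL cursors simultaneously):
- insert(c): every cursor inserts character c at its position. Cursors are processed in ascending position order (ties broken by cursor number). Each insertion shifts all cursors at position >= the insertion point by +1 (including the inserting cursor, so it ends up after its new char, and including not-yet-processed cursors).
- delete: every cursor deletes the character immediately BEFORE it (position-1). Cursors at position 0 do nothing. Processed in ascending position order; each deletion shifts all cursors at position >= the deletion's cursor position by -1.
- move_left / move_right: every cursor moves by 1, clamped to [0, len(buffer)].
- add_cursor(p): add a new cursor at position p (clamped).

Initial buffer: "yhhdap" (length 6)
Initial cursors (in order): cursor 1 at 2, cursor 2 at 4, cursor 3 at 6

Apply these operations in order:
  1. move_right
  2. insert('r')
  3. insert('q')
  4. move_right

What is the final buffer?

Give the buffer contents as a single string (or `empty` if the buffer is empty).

Answer: yhhrqdarqprq

Derivation:
After op 1 (move_right): buffer="yhhdap" (len 6), cursors c1@3 c2@5 c3@6, authorship ......
After op 2 (insert('r')): buffer="yhhrdarpr" (len 9), cursors c1@4 c2@7 c3@9, authorship ...1..2.3
After op 3 (insert('q')): buffer="yhhrqdarqprq" (len 12), cursors c1@5 c2@9 c3@12, authorship ...11..22.33
After op 4 (move_right): buffer="yhhrqdarqprq" (len 12), cursors c1@6 c2@10 c3@12, authorship ...11..22.33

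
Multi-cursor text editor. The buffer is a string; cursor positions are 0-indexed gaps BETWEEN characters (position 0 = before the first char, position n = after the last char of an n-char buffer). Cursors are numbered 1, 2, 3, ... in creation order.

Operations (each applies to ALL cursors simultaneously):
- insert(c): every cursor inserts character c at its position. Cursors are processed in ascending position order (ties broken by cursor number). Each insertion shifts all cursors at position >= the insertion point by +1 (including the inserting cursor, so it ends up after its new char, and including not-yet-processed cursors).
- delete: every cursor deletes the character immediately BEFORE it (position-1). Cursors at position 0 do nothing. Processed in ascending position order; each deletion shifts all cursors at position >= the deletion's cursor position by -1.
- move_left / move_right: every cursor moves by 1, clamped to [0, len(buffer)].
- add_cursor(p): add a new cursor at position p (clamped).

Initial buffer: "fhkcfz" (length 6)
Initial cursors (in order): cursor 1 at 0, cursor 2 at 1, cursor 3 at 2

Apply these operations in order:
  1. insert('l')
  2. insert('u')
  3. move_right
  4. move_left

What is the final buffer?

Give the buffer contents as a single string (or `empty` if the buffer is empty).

After op 1 (insert('l')): buffer="lflhlkcfz" (len 9), cursors c1@1 c2@3 c3@5, authorship 1.2.3....
After op 2 (insert('u')): buffer="lufluhlukcfz" (len 12), cursors c1@2 c2@5 c3@8, authorship 11.22.33....
After op 3 (move_right): buffer="lufluhlukcfz" (len 12), cursors c1@3 c2@6 c3@9, authorship 11.22.33....
After op 4 (move_left): buffer="lufluhlukcfz" (len 12), cursors c1@2 c2@5 c3@8, authorship 11.22.33....

Answer: lufluhlukcfz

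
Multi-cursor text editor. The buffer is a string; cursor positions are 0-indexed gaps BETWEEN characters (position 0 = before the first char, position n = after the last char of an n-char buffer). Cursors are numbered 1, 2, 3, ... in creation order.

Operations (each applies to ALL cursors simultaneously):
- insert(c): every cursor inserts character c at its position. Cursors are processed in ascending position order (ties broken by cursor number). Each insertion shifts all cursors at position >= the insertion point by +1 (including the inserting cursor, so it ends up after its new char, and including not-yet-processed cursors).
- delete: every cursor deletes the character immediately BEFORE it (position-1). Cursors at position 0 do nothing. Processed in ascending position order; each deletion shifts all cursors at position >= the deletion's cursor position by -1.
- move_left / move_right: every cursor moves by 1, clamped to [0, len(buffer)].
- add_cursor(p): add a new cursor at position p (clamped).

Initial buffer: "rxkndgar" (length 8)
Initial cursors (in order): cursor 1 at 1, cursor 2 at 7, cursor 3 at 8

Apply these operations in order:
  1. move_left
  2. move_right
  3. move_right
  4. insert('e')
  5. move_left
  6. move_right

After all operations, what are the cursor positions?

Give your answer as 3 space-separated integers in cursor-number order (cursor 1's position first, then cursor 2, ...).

After op 1 (move_left): buffer="rxkndgar" (len 8), cursors c1@0 c2@6 c3@7, authorship ........
After op 2 (move_right): buffer="rxkndgar" (len 8), cursors c1@1 c2@7 c3@8, authorship ........
After op 3 (move_right): buffer="rxkndgar" (len 8), cursors c1@2 c2@8 c3@8, authorship ........
After op 4 (insert('e')): buffer="rxekndgaree" (len 11), cursors c1@3 c2@11 c3@11, authorship ..1......23
After op 5 (move_left): buffer="rxekndgaree" (len 11), cursors c1@2 c2@10 c3@10, authorship ..1......23
After op 6 (move_right): buffer="rxekndgaree" (len 11), cursors c1@3 c2@11 c3@11, authorship ..1......23

Answer: 3 11 11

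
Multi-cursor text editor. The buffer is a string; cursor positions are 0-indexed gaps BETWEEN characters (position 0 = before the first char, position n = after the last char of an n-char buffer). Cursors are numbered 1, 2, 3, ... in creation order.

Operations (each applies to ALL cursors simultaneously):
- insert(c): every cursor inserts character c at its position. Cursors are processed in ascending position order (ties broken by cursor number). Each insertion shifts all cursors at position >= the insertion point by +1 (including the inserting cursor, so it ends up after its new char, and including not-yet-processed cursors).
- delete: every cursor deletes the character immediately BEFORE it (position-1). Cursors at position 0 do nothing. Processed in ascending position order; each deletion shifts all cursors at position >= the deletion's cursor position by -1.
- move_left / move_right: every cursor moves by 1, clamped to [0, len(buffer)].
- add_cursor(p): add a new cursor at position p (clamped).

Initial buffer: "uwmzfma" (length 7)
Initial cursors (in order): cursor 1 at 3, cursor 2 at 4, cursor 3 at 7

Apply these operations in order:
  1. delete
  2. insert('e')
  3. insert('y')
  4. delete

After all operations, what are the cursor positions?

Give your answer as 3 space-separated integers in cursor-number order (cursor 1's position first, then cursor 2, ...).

After op 1 (delete): buffer="uwfm" (len 4), cursors c1@2 c2@2 c3@4, authorship ....
After op 2 (insert('e')): buffer="uweefme" (len 7), cursors c1@4 c2@4 c3@7, authorship ..12..3
After op 3 (insert('y')): buffer="uweeyyfmey" (len 10), cursors c1@6 c2@6 c3@10, authorship ..1212..33
After op 4 (delete): buffer="uweefme" (len 7), cursors c1@4 c2@4 c3@7, authorship ..12..3

Answer: 4 4 7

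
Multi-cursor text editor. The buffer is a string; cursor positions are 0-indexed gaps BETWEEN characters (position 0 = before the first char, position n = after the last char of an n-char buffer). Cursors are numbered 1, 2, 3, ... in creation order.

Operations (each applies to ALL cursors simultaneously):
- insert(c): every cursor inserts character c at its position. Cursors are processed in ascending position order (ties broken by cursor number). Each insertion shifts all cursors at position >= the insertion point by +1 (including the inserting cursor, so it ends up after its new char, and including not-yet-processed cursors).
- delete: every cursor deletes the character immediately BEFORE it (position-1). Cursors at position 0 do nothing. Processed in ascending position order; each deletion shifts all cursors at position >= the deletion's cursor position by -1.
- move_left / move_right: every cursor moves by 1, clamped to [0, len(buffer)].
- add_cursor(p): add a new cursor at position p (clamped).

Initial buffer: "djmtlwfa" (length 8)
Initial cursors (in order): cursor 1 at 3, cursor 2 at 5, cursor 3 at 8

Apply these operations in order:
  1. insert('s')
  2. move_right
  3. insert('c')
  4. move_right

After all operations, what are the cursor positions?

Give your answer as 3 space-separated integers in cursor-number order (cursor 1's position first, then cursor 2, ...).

Answer: 7 11 14

Derivation:
After op 1 (insert('s')): buffer="djmstlswfas" (len 11), cursors c1@4 c2@7 c3@11, authorship ...1..2...3
After op 2 (move_right): buffer="djmstlswfas" (len 11), cursors c1@5 c2@8 c3@11, authorship ...1..2...3
After op 3 (insert('c')): buffer="djmstclswcfasc" (len 14), cursors c1@6 c2@10 c3@14, authorship ...1.1.2.2..33
After op 4 (move_right): buffer="djmstclswcfasc" (len 14), cursors c1@7 c2@11 c3@14, authorship ...1.1.2.2..33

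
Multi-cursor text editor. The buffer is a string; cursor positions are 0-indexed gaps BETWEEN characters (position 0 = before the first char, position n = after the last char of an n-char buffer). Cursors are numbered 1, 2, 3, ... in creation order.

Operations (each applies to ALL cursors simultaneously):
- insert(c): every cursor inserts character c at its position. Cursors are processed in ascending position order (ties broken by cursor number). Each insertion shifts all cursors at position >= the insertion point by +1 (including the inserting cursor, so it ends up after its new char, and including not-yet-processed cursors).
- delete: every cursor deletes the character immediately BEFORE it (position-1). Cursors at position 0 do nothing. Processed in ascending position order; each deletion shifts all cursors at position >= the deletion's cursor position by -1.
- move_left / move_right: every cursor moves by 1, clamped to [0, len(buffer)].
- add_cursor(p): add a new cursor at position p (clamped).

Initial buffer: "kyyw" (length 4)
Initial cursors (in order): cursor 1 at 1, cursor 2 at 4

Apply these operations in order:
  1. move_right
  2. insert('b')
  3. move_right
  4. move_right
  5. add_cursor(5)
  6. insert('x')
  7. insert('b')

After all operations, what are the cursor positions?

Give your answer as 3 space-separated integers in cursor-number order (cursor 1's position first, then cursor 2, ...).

Answer: 9 12 9

Derivation:
After op 1 (move_right): buffer="kyyw" (len 4), cursors c1@2 c2@4, authorship ....
After op 2 (insert('b')): buffer="kybywb" (len 6), cursors c1@3 c2@6, authorship ..1..2
After op 3 (move_right): buffer="kybywb" (len 6), cursors c1@4 c2@6, authorship ..1..2
After op 4 (move_right): buffer="kybywb" (len 6), cursors c1@5 c2@6, authorship ..1..2
After op 5 (add_cursor(5)): buffer="kybywb" (len 6), cursors c1@5 c3@5 c2@6, authorship ..1..2
After op 6 (insert('x')): buffer="kybywxxbx" (len 9), cursors c1@7 c3@7 c2@9, authorship ..1..1322
After op 7 (insert('b')): buffer="kybywxxbbbxb" (len 12), cursors c1@9 c3@9 c2@12, authorship ..1..1313222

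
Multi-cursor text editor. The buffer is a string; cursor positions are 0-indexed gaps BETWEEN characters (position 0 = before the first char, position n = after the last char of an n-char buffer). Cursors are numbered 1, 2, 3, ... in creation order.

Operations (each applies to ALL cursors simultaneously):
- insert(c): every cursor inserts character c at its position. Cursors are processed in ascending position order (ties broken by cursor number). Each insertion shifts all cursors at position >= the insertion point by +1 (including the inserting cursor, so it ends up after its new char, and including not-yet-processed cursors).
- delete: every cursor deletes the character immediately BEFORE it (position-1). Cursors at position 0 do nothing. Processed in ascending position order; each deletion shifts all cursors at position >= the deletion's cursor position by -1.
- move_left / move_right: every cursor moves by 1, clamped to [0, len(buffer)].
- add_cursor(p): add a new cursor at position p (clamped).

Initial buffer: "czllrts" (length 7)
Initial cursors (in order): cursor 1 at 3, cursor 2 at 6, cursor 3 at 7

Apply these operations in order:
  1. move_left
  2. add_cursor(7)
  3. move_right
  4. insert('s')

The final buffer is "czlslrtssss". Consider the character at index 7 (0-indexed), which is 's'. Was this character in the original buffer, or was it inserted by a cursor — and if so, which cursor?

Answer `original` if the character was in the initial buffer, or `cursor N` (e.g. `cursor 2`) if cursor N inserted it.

Answer: cursor 2

Derivation:
After op 1 (move_left): buffer="czllrts" (len 7), cursors c1@2 c2@5 c3@6, authorship .......
After op 2 (add_cursor(7)): buffer="czllrts" (len 7), cursors c1@2 c2@5 c3@6 c4@7, authorship .......
After op 3 (move_right): buffer="czllrts" (len 7), cursors c1@3 c2@6 c3@7 c4@7, authorship .......
After op 4 (insert('s')): buffer="czlslrtssss" (len 11), cursors c1@4 c2@8 c3@11 c4@11, authorship ...1...2.34
Authorship (.=original, N=cursor N): . . . 1 . . . 2 . 3 4
Index 7: author = 2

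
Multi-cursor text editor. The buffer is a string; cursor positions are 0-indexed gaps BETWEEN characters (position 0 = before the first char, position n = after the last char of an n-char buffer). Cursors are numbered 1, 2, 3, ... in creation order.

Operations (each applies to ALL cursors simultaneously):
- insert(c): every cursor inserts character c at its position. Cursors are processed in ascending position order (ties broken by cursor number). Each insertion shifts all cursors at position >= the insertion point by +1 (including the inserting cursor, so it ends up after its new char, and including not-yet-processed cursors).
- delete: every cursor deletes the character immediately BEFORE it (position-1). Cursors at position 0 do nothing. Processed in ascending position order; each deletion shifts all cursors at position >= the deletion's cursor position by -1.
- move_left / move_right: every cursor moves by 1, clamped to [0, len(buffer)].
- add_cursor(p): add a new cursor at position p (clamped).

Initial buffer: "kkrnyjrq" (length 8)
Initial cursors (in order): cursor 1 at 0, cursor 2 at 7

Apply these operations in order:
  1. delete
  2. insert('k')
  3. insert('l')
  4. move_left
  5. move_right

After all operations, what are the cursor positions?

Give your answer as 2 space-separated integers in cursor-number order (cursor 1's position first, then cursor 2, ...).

After op 1 (delete): buffer="kkrnyjq" (len 7), cursors c1@0 c2@6, authorship .......
After op 2 (insert('k')): buffer="kkkrnyjkq" (len 9), cursors c1@1 c2@8, authorship 1......2.
After op 3 (insert('l')): buffer="klkkrnyjklq" (len 11), cursors c1@2 c2@10, authorship 11......22.
After op 4 (move_left): buffer="klkkrnyjklq" (len 11), cursors c1@1 c2@9, authorship 11......22.
After op 5 (move_right): buffer="klkkrnyjklq" (len 11), cursors c1@2 c2@10, authorship 11......22.

Answer: 2 10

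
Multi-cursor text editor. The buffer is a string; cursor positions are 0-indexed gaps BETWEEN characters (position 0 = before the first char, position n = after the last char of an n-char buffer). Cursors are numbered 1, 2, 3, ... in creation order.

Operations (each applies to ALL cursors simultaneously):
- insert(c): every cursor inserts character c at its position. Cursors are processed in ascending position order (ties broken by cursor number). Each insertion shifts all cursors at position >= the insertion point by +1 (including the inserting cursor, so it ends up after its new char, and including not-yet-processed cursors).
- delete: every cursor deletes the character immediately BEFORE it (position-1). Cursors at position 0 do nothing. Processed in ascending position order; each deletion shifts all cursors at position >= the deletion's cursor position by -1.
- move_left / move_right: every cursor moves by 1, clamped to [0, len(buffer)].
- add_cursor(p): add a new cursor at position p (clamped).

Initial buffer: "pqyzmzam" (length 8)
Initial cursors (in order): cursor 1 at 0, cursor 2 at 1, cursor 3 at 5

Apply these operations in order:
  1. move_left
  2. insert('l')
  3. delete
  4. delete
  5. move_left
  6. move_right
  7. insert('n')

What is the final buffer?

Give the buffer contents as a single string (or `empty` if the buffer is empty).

After op 1 (move_left): buffer="pqyzmzam" (len 8), cursors c1@0 c2@0 c3@4, authorship ........
After op 2 (insert('l')): buffer="llpqyzlmzam" (len 11), cursors c1@2 c2@2 c3@7, authorship 12....3....
After op 3 (delete): buffer="pqyzmzam" (len 8), cursors c1@0 c2@0 c3@4, authorship ........
After op 4 (delete): buffer="pqymzam" (len 7), cursors c1@0 c2@0 c3@3, authorship .......
After op 5 (move_left): buffer="pqymzam" (len 7), cursors c1@0 c2@0 c3@2, authorship .......
After op 6 (move_right): buffer="pqymzam" (len 7), cursors c1@1 c2@1 c3@3, authorship .......
After op 7 (insert('n')): buffer="pnnqynmzam" (len 10), cursors c1@3 c2@3 c3@6, authorship .12..3....

Answer: pnnqynmzam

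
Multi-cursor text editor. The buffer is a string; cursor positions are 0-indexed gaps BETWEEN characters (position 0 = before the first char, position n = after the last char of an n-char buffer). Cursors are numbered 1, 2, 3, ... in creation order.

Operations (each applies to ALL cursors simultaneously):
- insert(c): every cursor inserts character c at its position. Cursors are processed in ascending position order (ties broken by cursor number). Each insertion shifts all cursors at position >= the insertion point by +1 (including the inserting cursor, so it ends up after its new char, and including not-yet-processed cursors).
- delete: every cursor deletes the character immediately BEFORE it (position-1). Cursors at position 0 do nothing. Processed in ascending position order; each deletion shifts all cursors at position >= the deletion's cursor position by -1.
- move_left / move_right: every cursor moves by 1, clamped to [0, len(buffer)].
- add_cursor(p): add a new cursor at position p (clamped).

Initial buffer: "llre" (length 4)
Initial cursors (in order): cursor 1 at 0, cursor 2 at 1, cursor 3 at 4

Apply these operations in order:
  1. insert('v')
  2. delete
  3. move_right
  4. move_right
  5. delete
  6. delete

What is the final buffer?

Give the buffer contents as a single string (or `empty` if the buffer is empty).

Answer: empty

Derivation:
After op 1 (insert('v')): buffer="vlvlrev" (len 7), cursors c1@1 c2@3 c3@7, authorship 1.2...3
After op 2 (delete): buffer="llre" (len 4), cursors c1@0 c2@1 c3@4, authorship ....
After op 3 (move_right): buffer="llre" (len 4), cursors c1@1 c2@2 c3@4, authorship ....
After op 4 (move_right): buffer="llre" (len 4), cursors c1@2 c2@3 c3@4, authorship ....
After op 5 (delete): buffer="l" (len 1), cursors c1@1 c2@1 c3@1, authorship .
After op 6 (delete): buffer="" (len 0), cursors c1@0 c2@0 c3@0, authorship 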